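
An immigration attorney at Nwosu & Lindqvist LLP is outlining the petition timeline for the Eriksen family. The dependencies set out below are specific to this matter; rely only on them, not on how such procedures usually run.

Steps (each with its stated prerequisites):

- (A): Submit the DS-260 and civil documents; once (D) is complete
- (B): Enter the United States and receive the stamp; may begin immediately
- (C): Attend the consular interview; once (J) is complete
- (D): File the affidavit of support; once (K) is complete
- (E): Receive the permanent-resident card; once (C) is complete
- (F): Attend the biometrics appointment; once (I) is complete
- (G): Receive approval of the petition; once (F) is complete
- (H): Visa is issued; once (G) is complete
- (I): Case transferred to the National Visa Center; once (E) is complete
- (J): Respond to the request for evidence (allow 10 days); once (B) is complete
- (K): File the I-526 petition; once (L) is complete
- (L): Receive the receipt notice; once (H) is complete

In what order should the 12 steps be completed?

(B), (J), (C), (E), (I), (F), (G), (H), (L), (K), (D), (A)

(B) has no prerequisites → (B) first.
Next only (J) has its prerequisites met → (J).
(C) is the only step now ready → (C).
(E) is the only step now ready → (E).
(I) needed (E), now all done → (I).
Next only (F) has its prerequisites met → (F).
(G) is the only step now ready → (G).
(H) needed (G), now all done → (H).
(L) needed (H), now all done → (L).
(K) needed (L), now all done → (K).
That leaves (D) as the only ready step → (D).
(A) needed (D), now all done → (A).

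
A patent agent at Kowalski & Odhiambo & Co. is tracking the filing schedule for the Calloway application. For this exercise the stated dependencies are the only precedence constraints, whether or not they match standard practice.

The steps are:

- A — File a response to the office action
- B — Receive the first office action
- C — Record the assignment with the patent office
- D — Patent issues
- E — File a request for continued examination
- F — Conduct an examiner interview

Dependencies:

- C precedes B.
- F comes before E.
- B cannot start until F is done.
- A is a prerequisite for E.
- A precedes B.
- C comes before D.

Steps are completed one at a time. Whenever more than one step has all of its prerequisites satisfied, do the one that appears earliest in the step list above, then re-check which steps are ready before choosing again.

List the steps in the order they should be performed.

A, C and F have no prerequisites; A is listed earlier, so A is first.
Now C and F have their prerequisites met. C is listed earlier, so C next.
Ready: D and F. D is listed earlier → D.
That leaves F as the only ready step → F.
Ready: B and E. B is listed earlier → B.
E needed A and F, now all done → E.

A C D F B E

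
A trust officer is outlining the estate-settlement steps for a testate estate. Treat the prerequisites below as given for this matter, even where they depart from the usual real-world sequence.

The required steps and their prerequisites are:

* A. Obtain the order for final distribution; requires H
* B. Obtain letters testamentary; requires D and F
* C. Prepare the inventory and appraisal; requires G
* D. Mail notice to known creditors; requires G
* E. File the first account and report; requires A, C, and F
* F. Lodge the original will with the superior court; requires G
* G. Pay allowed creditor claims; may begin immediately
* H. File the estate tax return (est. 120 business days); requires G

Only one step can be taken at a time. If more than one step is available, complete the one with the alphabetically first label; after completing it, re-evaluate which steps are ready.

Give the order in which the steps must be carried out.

G, C, D, F, B, H, A, E

Only G has no prerequisites, so it is first.
Ready: C, D, F and H. C has the earlier label → C.
Now D, F and H have their prerequisites met. D has the earlier label, so D next.
F and H are both available; F has the earlier label → F.
B now also ready, so the ready set is {B, H}; B has the earlier label → B.
Next only H has its prerequisites met → H.
A needed H, now all done → A.
That leaves E as the only ready step → E.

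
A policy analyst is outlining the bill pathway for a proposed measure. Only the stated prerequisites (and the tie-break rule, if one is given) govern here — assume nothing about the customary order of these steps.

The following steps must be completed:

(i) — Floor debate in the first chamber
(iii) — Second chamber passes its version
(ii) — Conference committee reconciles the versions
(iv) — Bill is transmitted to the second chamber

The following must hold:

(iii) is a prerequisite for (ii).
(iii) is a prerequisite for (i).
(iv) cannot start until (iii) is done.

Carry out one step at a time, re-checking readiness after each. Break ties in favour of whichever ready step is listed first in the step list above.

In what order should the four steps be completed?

(iii), (i), (ii), (iv)

(iii) has no prerequisites → (iii) first.
Now (i), (ii) and (iv) have their prerequisites met. (i) is listed earlier, so (i) next.
Now (ii) and (iv) have their prerequisites met. (ii) is listed earlier, so (ii) next.
(iv) needed (iii), now all done → (iv).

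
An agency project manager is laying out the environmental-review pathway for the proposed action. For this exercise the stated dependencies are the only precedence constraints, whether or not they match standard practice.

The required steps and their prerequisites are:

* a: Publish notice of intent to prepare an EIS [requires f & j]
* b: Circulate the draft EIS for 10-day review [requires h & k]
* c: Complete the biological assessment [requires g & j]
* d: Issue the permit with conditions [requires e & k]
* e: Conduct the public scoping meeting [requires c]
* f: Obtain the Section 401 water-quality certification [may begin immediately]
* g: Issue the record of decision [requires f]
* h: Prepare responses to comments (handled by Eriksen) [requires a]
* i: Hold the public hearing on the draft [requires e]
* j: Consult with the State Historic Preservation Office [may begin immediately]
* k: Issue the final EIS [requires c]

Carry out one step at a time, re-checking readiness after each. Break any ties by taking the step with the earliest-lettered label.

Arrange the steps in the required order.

f, g, j, a, c, e, h, i, k, b, d

f and j have no prerequisites; f has the earlier label, so f is first.
Now g and j have their prerequisites met. g has the earlier label, so g next.
j is the only step now ready → j.
Now a and c have their prerequisites met. a has the earlier label, so a next.
c and h are both available; c has the earlier label → c.
Ready: e, h and k. e has the earlier label → e.
i now also ready, so the ready set is {h, i, k}; h has the earlier label → h.
Ready: i and k. i has the earlier label → i.
That leaves k as the only ready step → k.
Now b and d have their prerequisites met. b has the earlier label, so b next.
That leaves d as the only ready step → d.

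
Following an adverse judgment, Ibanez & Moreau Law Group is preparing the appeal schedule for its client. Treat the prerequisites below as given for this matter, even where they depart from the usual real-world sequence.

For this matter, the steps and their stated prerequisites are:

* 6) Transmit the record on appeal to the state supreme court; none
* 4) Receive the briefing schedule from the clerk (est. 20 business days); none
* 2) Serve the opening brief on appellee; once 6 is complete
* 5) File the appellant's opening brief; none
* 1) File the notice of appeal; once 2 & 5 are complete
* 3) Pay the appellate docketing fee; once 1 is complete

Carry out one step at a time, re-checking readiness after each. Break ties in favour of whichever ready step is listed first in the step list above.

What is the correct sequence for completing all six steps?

6, 4, 2, 5, 1, 3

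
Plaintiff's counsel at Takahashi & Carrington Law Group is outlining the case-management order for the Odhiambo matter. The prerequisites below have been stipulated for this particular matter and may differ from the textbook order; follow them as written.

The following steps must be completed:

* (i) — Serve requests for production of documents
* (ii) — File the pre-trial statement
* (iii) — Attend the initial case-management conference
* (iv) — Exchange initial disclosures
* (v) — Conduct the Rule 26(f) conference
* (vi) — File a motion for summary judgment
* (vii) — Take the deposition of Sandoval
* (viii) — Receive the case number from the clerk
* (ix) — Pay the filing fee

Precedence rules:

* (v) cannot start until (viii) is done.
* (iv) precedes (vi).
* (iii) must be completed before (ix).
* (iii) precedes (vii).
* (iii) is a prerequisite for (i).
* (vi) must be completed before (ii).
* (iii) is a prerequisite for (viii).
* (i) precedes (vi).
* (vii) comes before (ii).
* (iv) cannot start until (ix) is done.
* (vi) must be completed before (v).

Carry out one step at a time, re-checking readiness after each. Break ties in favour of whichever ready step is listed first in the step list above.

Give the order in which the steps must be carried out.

(iii) has no prerequisites → (iii) first.
Now (i), (vii), (viii) and (ix) have their prerequisites met. (i) is listed earlier, so (i) next.
(vii), (viii) and (ix) are all available; (vii) is listed earlier → (vii).
(viii) and (ix) are both available; (viii) is listed earlier → (viii).
Next only (ix) has its prerequisites met → (ix).
(iv) needed (ix), now all done → (iv).
(vi) needed (i) and (iv), now all done → (vi).
Ready: (ii) and (v). (ii) is listed earlier → (ii).
That leaves (v) as the only ready step → (v).

(iii) → (i) → (vii) → (viii) → (ix) → (iv) → (vi) → (ii) → (v)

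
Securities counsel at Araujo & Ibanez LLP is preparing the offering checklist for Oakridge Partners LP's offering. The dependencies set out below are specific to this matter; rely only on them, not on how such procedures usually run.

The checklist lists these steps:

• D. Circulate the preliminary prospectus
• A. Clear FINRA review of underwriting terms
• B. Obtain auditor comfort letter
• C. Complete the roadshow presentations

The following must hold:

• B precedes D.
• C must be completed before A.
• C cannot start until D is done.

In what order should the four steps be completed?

Only B has no prerequisites, so it is first.
D is the only step now ready → D.
Next only C has its prerequisites met → C.
Next only A has its prerequisites met → A.

B, D, C, A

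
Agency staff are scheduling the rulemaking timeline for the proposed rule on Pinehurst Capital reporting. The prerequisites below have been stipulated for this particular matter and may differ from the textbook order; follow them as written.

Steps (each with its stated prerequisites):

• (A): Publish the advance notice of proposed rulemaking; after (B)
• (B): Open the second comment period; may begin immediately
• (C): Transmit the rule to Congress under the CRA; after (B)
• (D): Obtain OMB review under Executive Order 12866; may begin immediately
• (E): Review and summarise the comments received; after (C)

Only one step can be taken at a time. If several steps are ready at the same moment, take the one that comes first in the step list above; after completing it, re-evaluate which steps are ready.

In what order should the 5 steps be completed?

(B) → (A) → (C) → (D) → (E)

Nothing is required for (B) and (D). (B) is listed earlier → (B) first.
(A) and (C) now also ready, so the ready set is {(A), (C), (D)}; (A) is listed earlier → (A).
(C) and (D) are both available; (C) is listed earlier → (C).
(E) now also ready, so the ready set is {(D), (E)}; (D) is listed earlier → (D).
Next only (E) has its prerequisites met → (E).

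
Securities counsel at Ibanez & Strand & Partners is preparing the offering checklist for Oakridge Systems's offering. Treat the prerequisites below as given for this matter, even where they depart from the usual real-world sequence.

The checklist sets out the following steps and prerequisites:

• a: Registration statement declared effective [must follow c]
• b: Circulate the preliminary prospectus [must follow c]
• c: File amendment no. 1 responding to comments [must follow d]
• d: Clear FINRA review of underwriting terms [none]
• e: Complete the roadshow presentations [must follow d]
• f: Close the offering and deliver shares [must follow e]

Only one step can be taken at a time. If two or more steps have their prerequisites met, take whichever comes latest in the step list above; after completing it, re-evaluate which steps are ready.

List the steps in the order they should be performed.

d, e, f, c, b, a

Only d has no prerequisites, so it is first.
Ready: e and c. e is listed later → e.
f and c are both available; f is listed later → f.
c needed d, now all done → c.
b and a are both available; b is listed later → b.
Next only a has its prerequisites met → a.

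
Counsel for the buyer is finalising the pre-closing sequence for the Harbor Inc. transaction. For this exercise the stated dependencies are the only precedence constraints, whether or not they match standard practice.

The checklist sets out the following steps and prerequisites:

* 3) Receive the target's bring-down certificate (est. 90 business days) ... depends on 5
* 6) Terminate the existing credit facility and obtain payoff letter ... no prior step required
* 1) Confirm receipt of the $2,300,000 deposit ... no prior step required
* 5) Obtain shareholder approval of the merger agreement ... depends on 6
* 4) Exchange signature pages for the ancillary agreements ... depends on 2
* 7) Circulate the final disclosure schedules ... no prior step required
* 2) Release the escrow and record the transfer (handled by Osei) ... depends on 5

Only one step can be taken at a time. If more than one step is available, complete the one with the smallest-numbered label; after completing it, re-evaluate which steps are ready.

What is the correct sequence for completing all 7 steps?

1, 6, 5, 2, 3, 4, 7

Nothing is required for 1, 6 and 7. 1 has the earlier label → 1 first.
Ready: 6 and 7. 6 has the earlier label → 6.
5 now also ready, so the ready set is {5, 7}; 5 has the earlier label → 5.
2, 3 and 7 are all available; 2 has the earlier label → 2.
4 now also ready, so the ready set is {3, 4, 7}; 3 has the earlier label → 3.
4 and 7 are both available; 4 has the earlier label → 4.
That leaves 7 as the only ready step → 7.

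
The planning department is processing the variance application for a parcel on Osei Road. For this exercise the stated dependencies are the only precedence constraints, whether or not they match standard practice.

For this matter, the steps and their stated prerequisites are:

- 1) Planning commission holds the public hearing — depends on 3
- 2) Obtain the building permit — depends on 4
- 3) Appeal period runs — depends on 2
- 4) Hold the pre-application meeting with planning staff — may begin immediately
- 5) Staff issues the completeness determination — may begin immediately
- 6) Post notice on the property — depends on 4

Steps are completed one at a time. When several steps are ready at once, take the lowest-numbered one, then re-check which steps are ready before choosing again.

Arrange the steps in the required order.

4 and 5 have no prerequisites; 4 has the earlier label, so 4 is first.
2 and 6 now also ready, so the ready set is {2, 5, 6}; 2 has the earlier label → 2.
3, 5 and 6 are all available; 3 has the earlier label → 3.
Ready: 1, 5 and 6. 1 has the earlier label → 1.
Now 5 and 6 have their prerequisites met. 5 has the earlier label, so 5 next.
6 needed 4, now all done → 6.

4 2 3 1 5 6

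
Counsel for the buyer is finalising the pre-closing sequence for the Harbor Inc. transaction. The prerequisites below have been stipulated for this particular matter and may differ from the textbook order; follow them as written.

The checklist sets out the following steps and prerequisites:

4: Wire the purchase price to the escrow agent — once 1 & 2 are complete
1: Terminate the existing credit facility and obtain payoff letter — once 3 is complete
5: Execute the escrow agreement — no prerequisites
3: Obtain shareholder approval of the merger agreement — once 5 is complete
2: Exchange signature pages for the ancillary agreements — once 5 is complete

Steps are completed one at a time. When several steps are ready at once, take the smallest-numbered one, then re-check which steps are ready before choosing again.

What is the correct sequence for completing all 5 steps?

5 has no prerequisites → 5 first.
2 and 3 are both available; 2 has the earlier label → 2.
3 is the only step now ready → 3.
1 needed 3, now all done → 1.
That leaves 4 as the only ready step → 4.

5 2 3 1 4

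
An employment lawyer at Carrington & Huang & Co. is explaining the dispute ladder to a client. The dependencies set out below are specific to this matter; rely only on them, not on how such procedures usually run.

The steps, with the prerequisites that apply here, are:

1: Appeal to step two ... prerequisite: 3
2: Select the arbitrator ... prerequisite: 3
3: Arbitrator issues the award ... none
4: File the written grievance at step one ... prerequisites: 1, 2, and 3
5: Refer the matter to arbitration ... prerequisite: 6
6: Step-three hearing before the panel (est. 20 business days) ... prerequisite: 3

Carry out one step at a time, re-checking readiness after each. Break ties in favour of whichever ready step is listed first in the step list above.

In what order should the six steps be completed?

3 1 2 4 6 5

3 is the only step with nothing outstanding, so it goes first.
Now 1, 2 and 6 have their prerequisites met. 1 is listed earlier, so 1 next.
2 and 6 are both available; 2 is listed earlier → 2.
Ready: 4 and 6. 4 is listed earlier → 4.
6 needed 3, now all done → 6.
5 needed 6, now all done → 5.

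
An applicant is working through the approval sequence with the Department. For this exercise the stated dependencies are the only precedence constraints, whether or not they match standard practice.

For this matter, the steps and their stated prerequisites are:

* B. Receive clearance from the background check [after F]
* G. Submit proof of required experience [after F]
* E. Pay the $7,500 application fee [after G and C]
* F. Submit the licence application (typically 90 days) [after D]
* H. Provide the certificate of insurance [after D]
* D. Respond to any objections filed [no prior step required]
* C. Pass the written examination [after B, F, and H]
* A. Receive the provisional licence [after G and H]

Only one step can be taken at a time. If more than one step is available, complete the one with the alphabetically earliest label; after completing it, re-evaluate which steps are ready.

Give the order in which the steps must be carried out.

D, F, B, G, H, A, C, E

Only D has no prerequisites, so it is first.
Ready: F and H. F has the earlier label → F.
B and G now also ready, so the ready set is {B, G, H}; B has the earlier label → B.
G and H are both available; G has the earlier label → G.
H is the only step now ready → H.
A and C are both available; A has the earlier label → A.
C needed B, F and H, now all done → C.
E is the only step now ready → E.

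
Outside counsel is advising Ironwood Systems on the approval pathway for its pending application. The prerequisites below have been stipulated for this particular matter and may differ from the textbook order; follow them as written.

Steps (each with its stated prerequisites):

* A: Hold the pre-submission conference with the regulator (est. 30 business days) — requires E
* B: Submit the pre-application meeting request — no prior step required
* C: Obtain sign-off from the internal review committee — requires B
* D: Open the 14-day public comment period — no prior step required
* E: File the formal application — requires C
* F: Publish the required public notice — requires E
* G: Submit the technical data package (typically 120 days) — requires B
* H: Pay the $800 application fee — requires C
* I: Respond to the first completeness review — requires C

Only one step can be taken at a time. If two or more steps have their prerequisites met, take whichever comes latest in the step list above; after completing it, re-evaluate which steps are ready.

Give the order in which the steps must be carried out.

D, B, G, C, I, H, E, F, A

Nothing is required for D and B. D is listed later → D first.
That leaves B as the only ready step → B.
Now G and C have their prerequisites met. G is listed later, so G next.
C needed B, now all done → C.
I, H and E are all available; I is listed later → I.
H and E are both available; H is listed later → H.
E needed C, now all done → E.
Ready: F and A. F is listed later → F.
A needed E, now all done → A.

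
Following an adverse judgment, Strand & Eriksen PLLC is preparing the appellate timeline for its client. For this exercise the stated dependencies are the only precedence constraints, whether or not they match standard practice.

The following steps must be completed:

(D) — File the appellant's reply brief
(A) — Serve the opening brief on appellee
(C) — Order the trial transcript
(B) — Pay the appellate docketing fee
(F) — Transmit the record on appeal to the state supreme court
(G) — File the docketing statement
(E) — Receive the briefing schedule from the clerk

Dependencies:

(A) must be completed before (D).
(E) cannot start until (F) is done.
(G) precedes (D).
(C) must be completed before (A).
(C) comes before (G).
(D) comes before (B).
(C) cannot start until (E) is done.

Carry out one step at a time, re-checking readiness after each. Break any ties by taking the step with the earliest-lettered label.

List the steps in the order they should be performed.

(F) (E) (C) (A) (G) (D) (B)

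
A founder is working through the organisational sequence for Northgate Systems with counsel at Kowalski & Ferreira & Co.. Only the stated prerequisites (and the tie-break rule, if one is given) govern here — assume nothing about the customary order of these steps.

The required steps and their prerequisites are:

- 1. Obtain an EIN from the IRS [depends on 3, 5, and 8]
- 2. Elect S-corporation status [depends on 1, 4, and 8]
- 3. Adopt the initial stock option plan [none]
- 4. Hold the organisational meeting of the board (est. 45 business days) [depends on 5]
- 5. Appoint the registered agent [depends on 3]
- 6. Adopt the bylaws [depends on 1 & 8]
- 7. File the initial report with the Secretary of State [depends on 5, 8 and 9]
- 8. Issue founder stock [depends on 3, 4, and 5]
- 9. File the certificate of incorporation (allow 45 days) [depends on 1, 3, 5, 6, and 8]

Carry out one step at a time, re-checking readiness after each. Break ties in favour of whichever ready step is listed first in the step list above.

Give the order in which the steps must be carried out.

3 → 5 → 4 → 8 → 1 → 2 → 6 → 9 → 7

3 has no prerequisites → 3 first.
5 needed 3, now all done → 5.
4 is the only step now ready → 4.
8 is the only step now ready → 8.
1 needed 3, 5 and 8, now all done → 1.
Ready: 2 and 6. 2 is listed earlier → 2.
That leaves 6 as the only ready step → 6.
Next only 9 has its prerequisites met → 9.
7 needed 5, 8 and 9, now all done → 7.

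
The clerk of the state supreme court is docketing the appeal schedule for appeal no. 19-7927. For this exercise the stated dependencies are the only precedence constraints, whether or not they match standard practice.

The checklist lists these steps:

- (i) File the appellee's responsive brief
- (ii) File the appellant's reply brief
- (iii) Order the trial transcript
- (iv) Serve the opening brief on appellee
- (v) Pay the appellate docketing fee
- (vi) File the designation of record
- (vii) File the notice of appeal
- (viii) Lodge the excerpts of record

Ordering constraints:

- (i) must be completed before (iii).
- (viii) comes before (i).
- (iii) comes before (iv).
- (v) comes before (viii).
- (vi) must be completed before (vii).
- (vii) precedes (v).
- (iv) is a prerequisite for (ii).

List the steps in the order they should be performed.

(vi) is the only step with nothing outstanding, so it goes first.
(vii) is the only step now ready → (vii).
(v) needed (vii), now all done → (v).
That leaves (viii) as the only ready step → (viii).
(i) is the only step now ready → (i).
That leaves (iii) as the only ready step → (iii).
(iv) needed (iii), now all done → (iv).
(ii) is the only step now ready → (ii).

(vi), (vii), (v), (viii), (i), (iii), (iv), (ii)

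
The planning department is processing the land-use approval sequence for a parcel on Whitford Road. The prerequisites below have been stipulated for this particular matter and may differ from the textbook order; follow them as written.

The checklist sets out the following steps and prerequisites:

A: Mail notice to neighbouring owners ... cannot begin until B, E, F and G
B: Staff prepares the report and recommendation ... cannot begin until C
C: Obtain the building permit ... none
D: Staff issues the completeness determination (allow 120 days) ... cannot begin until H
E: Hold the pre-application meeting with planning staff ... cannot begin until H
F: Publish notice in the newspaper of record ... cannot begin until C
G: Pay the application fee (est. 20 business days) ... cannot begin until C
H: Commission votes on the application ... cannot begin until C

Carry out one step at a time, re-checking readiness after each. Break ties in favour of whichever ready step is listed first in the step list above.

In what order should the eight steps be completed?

C is the only step with nothing outstanding, so it goes first.
Ready: B, F, G and H. B is listed earlier → B.
F, G and H are all available; F is listed earlier → F.
Now G and H have their prerequisites met. G is listed earlier, so G next.
Next only H has its prerequisites met → H.
D and E are both available; D is listed earlier → D.
That leaves E as the only ready step → E.
A needed B, E, F and G, now all done → A.

C B F G H D E A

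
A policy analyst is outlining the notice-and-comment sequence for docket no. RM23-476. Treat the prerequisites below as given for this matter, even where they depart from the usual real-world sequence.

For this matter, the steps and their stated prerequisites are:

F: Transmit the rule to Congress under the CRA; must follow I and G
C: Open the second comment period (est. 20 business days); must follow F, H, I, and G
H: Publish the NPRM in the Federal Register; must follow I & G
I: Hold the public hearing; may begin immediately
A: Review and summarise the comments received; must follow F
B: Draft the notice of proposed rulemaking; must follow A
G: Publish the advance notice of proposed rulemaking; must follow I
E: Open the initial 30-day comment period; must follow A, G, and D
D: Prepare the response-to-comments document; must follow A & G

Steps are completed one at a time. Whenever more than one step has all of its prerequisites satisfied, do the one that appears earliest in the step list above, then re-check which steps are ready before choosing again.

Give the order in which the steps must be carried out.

Only I has no prerequisites, so it is first.
That leaves G as the only ready step → G.
Now F and H have their prerequisites met. F is listed earlier, so F next.
A now also ready, so the ready set is {H, A}; H is listed earlier → H.
C and A are both available; C is listed earlier → C.
That leaves A as the only ready step → A.
Ready: B and D. B is listed earlier → B.
D needed A and G, now all done → D.
That leaves E as the only ready step → E.

I G F H C A B D E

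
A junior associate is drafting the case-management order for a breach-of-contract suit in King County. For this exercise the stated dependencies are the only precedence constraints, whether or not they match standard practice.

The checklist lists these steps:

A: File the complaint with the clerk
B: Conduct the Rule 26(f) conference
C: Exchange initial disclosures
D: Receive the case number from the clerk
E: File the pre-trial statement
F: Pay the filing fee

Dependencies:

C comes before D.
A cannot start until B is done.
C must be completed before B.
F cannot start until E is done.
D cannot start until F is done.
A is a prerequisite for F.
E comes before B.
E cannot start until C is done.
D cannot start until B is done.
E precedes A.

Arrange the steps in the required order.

C E B A F D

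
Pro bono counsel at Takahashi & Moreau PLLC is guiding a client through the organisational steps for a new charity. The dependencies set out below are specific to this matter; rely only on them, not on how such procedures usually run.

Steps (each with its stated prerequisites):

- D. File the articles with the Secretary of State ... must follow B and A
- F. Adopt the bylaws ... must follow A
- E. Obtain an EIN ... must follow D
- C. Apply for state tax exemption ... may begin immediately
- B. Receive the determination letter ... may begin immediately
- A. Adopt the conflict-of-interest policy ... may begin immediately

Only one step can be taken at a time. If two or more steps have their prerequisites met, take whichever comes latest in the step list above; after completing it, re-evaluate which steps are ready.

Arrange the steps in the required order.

A → B → C → F → D → E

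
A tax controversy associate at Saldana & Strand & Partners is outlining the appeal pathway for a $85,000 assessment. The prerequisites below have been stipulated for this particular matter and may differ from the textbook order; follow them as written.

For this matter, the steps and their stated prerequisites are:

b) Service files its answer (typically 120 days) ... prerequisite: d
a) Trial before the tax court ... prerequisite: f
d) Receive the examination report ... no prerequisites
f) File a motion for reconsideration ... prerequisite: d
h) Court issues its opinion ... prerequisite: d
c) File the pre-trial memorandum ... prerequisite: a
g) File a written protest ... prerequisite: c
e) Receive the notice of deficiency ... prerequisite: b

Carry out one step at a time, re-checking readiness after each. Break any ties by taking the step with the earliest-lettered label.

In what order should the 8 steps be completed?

d, b, e, f, a, c, g, h

d has no prerequisites → d first.
Now b, f and h have their prerequisites met. b has the earlier label, so b next.
e now also ready, so the ready set is {e, f, h}; e has the earlier label → e.
Ready: f and h. f has the earlier label → f.
a now also ready, so the ready set is {a, h}; a has the earlier label → a.
Now c and h have their prerequisites met. c has the earlier label, so c next.
Now g and h have their prerequisites met. g has the earlier label, so g next.
h is the only step now ready → h.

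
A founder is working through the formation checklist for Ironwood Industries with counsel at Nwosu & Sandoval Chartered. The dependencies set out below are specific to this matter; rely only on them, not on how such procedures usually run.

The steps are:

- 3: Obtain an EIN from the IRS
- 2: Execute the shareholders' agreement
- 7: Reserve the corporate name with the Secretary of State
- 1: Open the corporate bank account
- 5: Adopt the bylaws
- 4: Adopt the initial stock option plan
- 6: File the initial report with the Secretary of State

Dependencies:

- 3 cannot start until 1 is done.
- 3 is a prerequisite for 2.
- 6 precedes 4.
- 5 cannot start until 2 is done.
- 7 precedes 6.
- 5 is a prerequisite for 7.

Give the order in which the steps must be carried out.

1 3 2 5 7 6 4

Only 1 has no prerequisites, so it is first.
3 is the only step now ready → 3.
2 needed 3, now all done → 2.
5 is the only step now ready → 5.
Next only 7 has its prerequisites met → 7.
6 needed 7, now all done → 6.
4 needed 6, now all done → 4.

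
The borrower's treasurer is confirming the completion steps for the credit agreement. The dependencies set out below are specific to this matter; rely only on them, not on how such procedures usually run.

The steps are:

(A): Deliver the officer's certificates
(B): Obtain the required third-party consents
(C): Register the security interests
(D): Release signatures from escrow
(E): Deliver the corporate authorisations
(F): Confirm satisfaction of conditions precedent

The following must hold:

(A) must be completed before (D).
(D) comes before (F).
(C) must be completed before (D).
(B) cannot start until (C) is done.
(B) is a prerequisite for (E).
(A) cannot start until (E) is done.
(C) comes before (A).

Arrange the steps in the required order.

(C) has no prerequisites → (C) first.
(B) is the only step now ready → (B).
That leaves (E) as the only ready step → (E).
(A) needed (C) and (E), now all done → (A).
(D) is the only step now ready → (D).
That leaves (F) as the only ready step → (F).

(C) (B) (E) (A) (D) (F)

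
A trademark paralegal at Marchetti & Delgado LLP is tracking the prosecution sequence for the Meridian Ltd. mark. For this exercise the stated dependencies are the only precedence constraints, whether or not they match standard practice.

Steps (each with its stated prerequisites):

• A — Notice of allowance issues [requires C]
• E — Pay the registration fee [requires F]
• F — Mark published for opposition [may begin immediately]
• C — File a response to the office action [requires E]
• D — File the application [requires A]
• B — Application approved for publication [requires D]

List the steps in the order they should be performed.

F, E, C, A, D, B

Only F has no prerequisites, so it is first.
That leaves E as the only ready step → E.
Next only C has its prerequisites met → C.
A needed C, now all done → A.
That leaves D as the only ready step → D.
B needed D, now all done → B.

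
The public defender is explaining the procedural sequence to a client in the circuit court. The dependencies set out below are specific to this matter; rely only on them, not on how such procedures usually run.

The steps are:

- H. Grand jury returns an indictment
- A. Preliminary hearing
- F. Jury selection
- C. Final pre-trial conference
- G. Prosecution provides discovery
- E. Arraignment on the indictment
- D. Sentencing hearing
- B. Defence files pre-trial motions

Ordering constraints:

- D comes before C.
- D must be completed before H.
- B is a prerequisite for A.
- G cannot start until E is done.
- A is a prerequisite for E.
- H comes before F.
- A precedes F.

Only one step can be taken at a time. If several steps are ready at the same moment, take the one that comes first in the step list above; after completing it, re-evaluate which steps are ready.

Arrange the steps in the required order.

Nothing is required for D and B. D is listed earlier → D first.
Ready: H, C and B. H is listed earlier → H.
C and B are both available; C is listed earlier → C.
Next only B has its prerequisites met → B.
Next only A has its prerequisites met → A.
Ready: F and E. F is listed earlier → F.
E is the only step now ready → E.
G needed E, now all done → G.

D → H → C → B → A → F → E → G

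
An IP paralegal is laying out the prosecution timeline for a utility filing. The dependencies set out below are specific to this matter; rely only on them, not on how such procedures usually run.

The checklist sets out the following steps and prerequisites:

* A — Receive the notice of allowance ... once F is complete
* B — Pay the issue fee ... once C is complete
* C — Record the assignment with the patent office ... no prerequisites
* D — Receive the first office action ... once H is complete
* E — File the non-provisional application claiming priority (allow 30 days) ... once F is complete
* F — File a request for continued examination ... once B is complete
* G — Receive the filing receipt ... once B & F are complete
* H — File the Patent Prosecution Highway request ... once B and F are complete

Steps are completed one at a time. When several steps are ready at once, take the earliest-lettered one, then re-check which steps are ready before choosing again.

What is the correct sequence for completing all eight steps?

Only C has no prerequisites, so it is first.
Next only B has its prerequisites met → B.
F is the only step now ready → F.
Ready: A, E, G and H. A has the earlier label → A.
Ready: E, G and H. E has the earlier label → E.
Ready: G and H. G has the earlier label → G.
H needed B and F, now all done → H.
Next only D has its prerequisites met → D.

C B F A E G H D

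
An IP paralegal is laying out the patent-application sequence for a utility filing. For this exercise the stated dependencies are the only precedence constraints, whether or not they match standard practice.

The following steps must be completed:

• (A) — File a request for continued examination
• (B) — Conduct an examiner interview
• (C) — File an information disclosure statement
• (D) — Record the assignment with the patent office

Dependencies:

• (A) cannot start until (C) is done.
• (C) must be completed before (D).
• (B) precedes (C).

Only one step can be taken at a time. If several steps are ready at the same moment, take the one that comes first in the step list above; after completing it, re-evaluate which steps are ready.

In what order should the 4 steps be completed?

(B) has no prerequisites → (B) first.
(C) is the only step now ready → (C).
Now (A) and (D) have their prerequisites met. (A) is listed earlier, so (A) next.
(D) needed (C), now all done → (D).

(B) (C) (A) (D)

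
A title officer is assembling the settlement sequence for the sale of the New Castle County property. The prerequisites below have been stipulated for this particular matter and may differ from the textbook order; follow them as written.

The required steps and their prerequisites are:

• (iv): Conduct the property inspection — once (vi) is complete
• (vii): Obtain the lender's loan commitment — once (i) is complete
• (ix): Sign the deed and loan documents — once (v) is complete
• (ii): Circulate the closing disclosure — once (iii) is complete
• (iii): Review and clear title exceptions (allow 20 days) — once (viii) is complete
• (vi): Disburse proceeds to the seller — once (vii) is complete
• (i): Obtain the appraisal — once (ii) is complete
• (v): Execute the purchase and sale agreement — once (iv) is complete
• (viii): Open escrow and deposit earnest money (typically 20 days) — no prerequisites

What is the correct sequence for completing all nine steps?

(viii), (iii), (ii), (i), (vii), (vi), (iv), (v), (ix)

Only (viii) has no prerequisites, so it is first.
(iii) needed (viii), now all done → (iii).
(ii) needed (iii), now all done → (ii).
That leaves (i) as the only ready step → (i).
Next only (vii) has its prerequisites met → (vii).
(vi) needed (vii), now all done → (vi).
(iv) needed (vi), now all done → (iv).
That leaves (v) as the only ready step → (v).
(ix) needed (v), now all done → (ix).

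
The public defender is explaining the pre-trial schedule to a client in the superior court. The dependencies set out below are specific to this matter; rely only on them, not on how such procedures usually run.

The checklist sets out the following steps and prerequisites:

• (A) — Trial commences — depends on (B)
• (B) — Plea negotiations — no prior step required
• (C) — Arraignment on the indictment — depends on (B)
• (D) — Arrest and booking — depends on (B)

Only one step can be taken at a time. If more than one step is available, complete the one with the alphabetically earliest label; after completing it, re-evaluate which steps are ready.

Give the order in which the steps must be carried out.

(B), (A), (C), (D)

Only (B) has no prerequisites, so it is first.
(A), (C) and (D) are all available; (A) has the earlier label → (A).
(C) and (D) are both available; (C) has the earlier label → (C).
Next only (D) has its prerequisites met → (D).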